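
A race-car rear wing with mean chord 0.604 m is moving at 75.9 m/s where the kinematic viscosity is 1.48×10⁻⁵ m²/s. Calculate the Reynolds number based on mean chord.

Re = 3.1×10^6

Re = v·c/ν = 75.9 × 0.604 / (1.48×10⁻⁵) = 3.1×10^6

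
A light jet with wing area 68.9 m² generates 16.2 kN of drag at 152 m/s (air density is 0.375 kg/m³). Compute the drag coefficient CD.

CD = 0.0543

From D = ½ρv²S·CD, rearranging gives CD = 2D/(ρv²S).
CD = 2 × 16200 / (0.375 × 152² × 68.9) = 0.0543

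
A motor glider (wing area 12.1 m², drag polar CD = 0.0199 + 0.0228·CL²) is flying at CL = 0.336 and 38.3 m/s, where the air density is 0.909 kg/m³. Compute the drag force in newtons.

D = 181 N

CD = 0.0199 + 0.0228 × 0.336² = 0.02247
D = ½ρv²S·CD = ½ × 0.909 × 38.3² × 12.1 × 0.02247 = 181 N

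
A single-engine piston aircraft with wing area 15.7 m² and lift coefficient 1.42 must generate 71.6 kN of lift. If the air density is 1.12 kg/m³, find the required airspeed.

v = 75.7 m/s

L = ½ρv²S·CL ⇒ v = √(2L/(ρ·S·CL))
v = √(2 × 71600 / (1.12 × 15.7 × 1.42)) = √5735 = 75.7 m/s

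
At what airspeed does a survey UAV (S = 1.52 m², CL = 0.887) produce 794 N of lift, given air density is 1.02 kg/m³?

v = 34 m/s

L = ½ρv²S·CL ⇒ v = √(2L/(ρ·S·CL))
v = √(2 × 794 / (1.02 × 1.52 × 0.887)) = √1155 = 34 m/s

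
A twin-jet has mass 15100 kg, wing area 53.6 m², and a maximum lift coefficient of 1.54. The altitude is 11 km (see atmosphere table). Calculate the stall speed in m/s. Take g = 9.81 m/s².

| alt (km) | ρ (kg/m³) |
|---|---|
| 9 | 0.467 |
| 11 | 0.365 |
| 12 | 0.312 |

At 11 km, from the table: ρ = 0.365 kg/m³.
Weight W = mg = 15100 × 9.81 = 1.481×10^5 N.
From L = ½ρV²S·CL,max = W: V_stall = √(2W/(ρSCL,max)) = √(2·1.481×10^5/(0.365·53.6·1.54))
V_stall = √9833 = 99.2 m/s

V_stall = 99.2 m/s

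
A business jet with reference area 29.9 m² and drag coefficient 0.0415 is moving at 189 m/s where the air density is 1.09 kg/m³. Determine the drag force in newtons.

D = ½ρv²S·CD = ½ × 1.09 × 189² × 29.9 × 0.0415 = 24200 N ≈ 24.2 kN

D = 24200 N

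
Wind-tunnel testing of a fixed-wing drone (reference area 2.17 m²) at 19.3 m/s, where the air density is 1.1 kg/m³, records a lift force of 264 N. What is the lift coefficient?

From L = ½ρv²S·CL, rearranging gives CL = 2L/(ρv²S).
CL = 2 × 264 / (1.1 × 19.3² × 2.17) = 0.594

CL = 0.594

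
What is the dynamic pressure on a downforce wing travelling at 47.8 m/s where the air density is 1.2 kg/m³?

q = 1370 Pa

q = ½ρv² = ½ × 1.2 × 47.8² = 1370 Pa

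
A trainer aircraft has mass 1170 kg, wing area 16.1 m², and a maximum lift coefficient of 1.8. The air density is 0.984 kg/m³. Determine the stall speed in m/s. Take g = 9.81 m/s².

V_stall = 28.4 m/s

At stall, lift equals weight: L = W = m·g = 1170 × 9.81 = 11480 N.
V_stall = √(2W/(ρ·S·CL,max)) = √(2 × 11480 / (0.984 × 16.1 × 1.8))
V_stall = √805 = 28.4 m/s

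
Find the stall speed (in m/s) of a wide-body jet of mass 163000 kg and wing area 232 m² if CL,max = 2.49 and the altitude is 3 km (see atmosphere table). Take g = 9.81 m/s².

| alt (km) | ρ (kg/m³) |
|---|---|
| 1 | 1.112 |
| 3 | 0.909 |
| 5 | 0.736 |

At 3 km, from the table: ρ = 0.909 kg/m³.
At stall, lift equals weight: L = W = m·g = 163000 × 9.81 = 1.599×10^6 N.
From L = ½ρV²S·CL,max = W: V_stall = √(2W/(ρSCL,max)) = √(2·1.599×10^6/(0.909·232·2.49))
V_stall = √6090 = 78 m/s

V_stall = 78 m/s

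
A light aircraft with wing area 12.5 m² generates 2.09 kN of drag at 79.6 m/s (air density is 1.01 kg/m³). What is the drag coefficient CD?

From D = ½ρv²S·CD, rearranging gives CD = 2D/(ρv²S).
CD = 2 × 2090 / (1.01 × 79.6² × 12.5) = 0.0523

CD = 0.0523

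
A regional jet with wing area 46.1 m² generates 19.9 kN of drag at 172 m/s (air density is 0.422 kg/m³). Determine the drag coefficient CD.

From D = ½ρv²S·CD, rearranging gives CD = 2D/(ρv²S).
CD = 2 × 19900 / (0.422 × 172² × 46.1) = 0.0692

CD = 0.0692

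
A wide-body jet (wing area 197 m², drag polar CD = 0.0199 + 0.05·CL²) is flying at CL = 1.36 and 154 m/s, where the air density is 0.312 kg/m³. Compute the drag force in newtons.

D = 81900 N

CD = 0.0199 + 0.05 × 1.36² = 0.1124
D = ½ρv²S·CD = ½ × 0.312 × 154² × 197 × 0.1124 = 81900 N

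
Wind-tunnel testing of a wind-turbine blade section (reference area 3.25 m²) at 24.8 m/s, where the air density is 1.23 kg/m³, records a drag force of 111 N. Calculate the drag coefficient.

From D = ½ρv²S·CD, rearranging gives CD = 2D/(ρv²S).
CD = 2 × 111 / (1.23 × 24.8² × 3.25) = 0.0903

CD = 0.0903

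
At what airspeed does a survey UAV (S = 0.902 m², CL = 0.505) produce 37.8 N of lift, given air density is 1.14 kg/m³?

L = ½ρv²S·CL ⇒ v = √(2L/(ρ·S·CL))
v = √(2 × 37.8 / (1.14 × 0.902 × 0.505)) = √145.6 = 12.1 m/s

v = 12.1 m/s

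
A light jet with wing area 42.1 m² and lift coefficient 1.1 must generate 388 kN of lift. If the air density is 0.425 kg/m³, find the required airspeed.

v = 199 m/s

L = ½ρv²S·CL ⇒ v = √(2L/(ρ·S·CL))
v = √(2 × 3.88×10^5 / (0.425 × 42.1 × 1.1)) = √39430 = 199 m/s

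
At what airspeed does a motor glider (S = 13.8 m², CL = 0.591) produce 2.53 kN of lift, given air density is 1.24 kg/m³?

L = ½ρv²S·CL ⇒ v = √(2L/(ρ·S·CL))
v = √(2 × 2530 / (1.24 × 13.8 × 0.591)) = √500.3 = 22.4 m/s

v = 22.4 m/s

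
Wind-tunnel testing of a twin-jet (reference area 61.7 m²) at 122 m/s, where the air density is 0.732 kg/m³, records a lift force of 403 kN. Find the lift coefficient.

CL = 1.2

From L = ½ρv²S·CL, rearranging gives CL = 2L/(ρv²S).
CL = 2 × 4.03×10^5 / (0.732 × 122² × 61.7) = 1.2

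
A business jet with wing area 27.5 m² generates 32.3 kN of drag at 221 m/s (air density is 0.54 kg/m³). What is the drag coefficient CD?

CD = 0.0891

From D = ½ρv²S·CD, rearranging gives CD = 2D/(ρv²S).
CD = 2 × 32300 / (0.54 × 221² × 27.5) = 0.0891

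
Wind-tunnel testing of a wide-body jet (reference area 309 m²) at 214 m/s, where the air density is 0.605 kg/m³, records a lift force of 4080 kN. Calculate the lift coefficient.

CL = 0.953

From L = ½ρv²S·CL, rearranging gives CL = 2L/(ρv²S).
CL = 2 × 4.08×10^6 / (0.605 × 214² × 309) = 0.953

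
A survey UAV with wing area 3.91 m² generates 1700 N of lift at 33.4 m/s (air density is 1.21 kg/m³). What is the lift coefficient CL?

CL = 0.644

From L = ½ρv²S·CL, rearranging gives CL = 2L/(ρv²S).
CL = 2 × 1700 / (1.21 × 33.4² × 3.91) = 0.644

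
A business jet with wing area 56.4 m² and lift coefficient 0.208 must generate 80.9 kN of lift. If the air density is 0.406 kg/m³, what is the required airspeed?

v = 184 m/s

L = ½ρv²S·CL ⇒ v = √(2L/(ρ·S·CL))
v = √(2 × 80900 / (0.406 × 56.4 × 0.208)) = √33970 = 184 m/s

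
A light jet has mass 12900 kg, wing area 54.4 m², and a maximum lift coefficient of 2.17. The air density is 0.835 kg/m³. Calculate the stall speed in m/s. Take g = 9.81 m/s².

At stall, lift equals weight: L = W = m·g = 12900 × 9.81 = 1.265×10^5 N.
V_stall = √(2W/(ρ·S·CL,max)) = √(2 × 1.265×10^5 / (0.835 × 54.4 × 2.17))
V_stall = √2568 = 50.7 m/s

V_stall = 50.7 m/s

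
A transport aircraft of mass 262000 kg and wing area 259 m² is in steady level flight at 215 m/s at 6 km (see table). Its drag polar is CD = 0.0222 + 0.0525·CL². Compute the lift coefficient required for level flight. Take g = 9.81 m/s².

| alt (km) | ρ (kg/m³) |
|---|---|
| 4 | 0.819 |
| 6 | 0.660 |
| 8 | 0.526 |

At 6 km, from the table: ρ = 0.660 kg/m³.
Weight W = mg = 262000 × 9.81 = 2.5702×10^6 N; in level flight L = W.
q = ½ρv² = ½ × 0.66 × 215² = 15250 Pa.
CL = W/(q·S) = 2.5702×10^6 / (15250 × 259) = 0.6505.

CL = 0.651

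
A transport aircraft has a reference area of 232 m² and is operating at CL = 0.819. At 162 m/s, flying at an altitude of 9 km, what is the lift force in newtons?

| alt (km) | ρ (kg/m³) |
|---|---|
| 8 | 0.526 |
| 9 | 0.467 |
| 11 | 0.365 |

L = 1.16×10^6 N

At 9 km, from the table: ρ = 0.467 kg/m³.
Dynamic pressure q = ½ρv² = ½ × 0.467 × 162² = 6128 Pa.
L = q·S·CL = 6128 × 232 × 0.819 = 1.16×10^6 N ≈ 1160 kN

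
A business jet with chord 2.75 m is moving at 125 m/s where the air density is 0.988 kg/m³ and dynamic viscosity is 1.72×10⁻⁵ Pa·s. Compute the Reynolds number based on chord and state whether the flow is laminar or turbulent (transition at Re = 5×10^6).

Re = 1.97×10^7 (turbulent)

Re = ρ·v·c/μ = 0.988 × 125 × 2.75 / (1.72×10⁻⁵) = 1.97×10^7
Since 1.97×10^7 > 5×10^6, the flow is turbulent.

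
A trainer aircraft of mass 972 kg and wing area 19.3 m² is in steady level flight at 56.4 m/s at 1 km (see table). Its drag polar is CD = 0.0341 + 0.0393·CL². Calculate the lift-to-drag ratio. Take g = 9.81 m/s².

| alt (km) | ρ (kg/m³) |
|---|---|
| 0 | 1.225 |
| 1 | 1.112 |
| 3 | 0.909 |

L/D = 7.52

At 1 km, from the table: ρ = 1.112 kg/m³.
Level flight ⇒ L = W = m·g = 972 × 9.81 = 9535.3 N.
Dynamic pressure q = 0.5 × 1.112 × 56.4² = 1769 Pa.
Required CL = L/(qS) = 9535.3/(1769·19.3) = 0.2793.
CD = 0.0341 + 0.0393 × 0.2793² = 0.03717.
L/D = CL/CD = 0.2793 / 0.03717 = 7.52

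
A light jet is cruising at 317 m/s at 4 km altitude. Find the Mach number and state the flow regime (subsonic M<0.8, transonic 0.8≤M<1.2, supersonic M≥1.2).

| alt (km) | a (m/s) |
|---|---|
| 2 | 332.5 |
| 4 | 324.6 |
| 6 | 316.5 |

At 4 km, from the table: a = 324.6 m/s.
M = v/a = 317 / 324.6 = 0.977
M = 0.977 → transonic.

M = 0.977 (transonic)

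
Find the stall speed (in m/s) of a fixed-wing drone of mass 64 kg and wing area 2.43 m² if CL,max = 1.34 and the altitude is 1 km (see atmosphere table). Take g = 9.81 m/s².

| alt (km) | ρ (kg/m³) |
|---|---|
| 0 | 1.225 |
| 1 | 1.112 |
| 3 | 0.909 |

At 1 km, from the table: ρ = 1.112 kg/m³.
At stall, lift equals weight: L = W = m·g = 64 × 9.81 = 627.8 N.
From L = ½ρV²S·CL,max = W: V_stall = √(2W/(ρSCL,max)) = √(2·627.8/(1.112·2.43·1.34))
V_stall = √346.8 = 18.6 m/s

V_stall = 18.6 m/s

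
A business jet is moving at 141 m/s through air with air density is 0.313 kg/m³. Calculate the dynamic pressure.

q = 3110 Pa

q = ½ρv² = ½ × 0.313 × 141² = 3110 Pa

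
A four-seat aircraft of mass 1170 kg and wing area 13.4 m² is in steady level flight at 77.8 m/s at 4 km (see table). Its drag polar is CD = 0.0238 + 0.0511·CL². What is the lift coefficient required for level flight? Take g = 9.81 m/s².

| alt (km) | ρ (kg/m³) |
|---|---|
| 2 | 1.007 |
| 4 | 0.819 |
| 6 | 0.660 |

At 4 km, from the table: ρ = 0.819 kg/m³.
In steady level flight, lift balances weight: W = mg = 1170 × 9.81 = 11478 N.
q = ½ρv² = ½ × 0.819 × 77.8² = 2479 Pa.
CL = W/(q·S) = 11478 / (2479 × 13.4) = 0.3456.

CL = 0.346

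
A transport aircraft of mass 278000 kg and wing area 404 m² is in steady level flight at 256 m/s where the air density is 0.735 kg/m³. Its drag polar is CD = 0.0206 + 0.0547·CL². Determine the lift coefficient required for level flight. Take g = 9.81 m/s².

Weight W = mg = 278000 × 9.81 = 2.7272×10^6 N; in level flight L = W.
q = ½ρv² = ½ × 0.735 × 256² = 24080 Pa.
CL = 2W/(ρv²S) = 2×2.7272×10^6/(0.735×256²×404) = 0.2803.

CL = 0.28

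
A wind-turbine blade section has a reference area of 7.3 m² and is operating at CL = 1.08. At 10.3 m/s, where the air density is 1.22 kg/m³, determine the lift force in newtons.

L = ½ρv²S·CL = ½ × 1.22 × 10.3² × 7.3 × 1.08 = 510 N

L = 510 N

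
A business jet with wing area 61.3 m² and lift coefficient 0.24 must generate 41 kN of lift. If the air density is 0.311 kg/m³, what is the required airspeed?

L = ½ρv²S·CL ⇒ v = √(2L/(ρ·S·CL))
v = √(2 × 41000 / (0.311 × 61.3 × 0.24)) = √17920 = 134 m/s

v = 134 m/s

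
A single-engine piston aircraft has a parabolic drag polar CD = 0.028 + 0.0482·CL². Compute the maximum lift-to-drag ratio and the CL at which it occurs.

For CD = CD0 + K·CL², (L/D)max occurs at CL* = √(CD0/K) and equals 1/(2√(K·CD0)).
(L/D)max = 1/(2√(0.0482 × 0.028)) = 1/(2 × 0.03674) = 13.6
CL* = √(0.028/0.0482) = 0.762

(L/D)max = 13.6, at CL = 0.762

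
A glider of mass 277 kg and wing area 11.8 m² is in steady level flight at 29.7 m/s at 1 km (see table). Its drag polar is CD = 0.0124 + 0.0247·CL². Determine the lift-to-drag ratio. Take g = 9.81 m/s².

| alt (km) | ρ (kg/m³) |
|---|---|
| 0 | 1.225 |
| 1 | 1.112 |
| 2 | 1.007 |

L/D = 26.3

At 1 km, from the table: ρ = 1.112 kg/m³.
Weight W = mg = 277 × 9.81 = 2717.4 N; in level flight L = W.
Dynamic pressure q = 0.5 × 1.112 × 29.7² = 490.4 Pa.
Required CL = L/(qS) = 2717.4/(490.4·11.8) = 0.4695.
CD = 0.0124 + 0.0247 × 0.4695² = 0.01785.
L/D = CL/CD = 0.4695 / 0.01785 = 26.3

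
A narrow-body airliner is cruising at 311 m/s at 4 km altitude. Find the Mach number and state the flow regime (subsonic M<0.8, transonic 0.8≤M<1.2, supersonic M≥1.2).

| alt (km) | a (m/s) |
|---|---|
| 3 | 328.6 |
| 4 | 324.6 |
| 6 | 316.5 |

At 4 km, from the table: a = 324.6 m/s.
M = v/a = 311 / 324.6 = 0.958
M = 0.958 → transonic.

M = 0.958 (transonic)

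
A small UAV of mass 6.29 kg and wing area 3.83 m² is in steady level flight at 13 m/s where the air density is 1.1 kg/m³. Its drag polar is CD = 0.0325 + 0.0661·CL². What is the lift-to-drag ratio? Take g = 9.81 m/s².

In steady level flight, lift balances weight: W = mg = 6.29 × 9.81 = 61.705 N.
Dynamic pressure q = 0.5 × 1.1 × 13² = 92.95 Pa.
CL = W/(q·S) = 61.705 / (92.95 × 3.83) = 0.1733.
CD = 0.0325 + 0.0661 × 0.1733² = 0.03449.
L/D = CL/CD = 0.1733 / 0.03449 = 5.03

L/D = 5.03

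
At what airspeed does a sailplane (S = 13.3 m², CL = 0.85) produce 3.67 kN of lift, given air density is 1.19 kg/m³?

L = ½ρv²S·CL ⇒ v = √(2L/(ρ·S·CL))
v = √(2 × 3670 / (1.19 × 13.3 × 0.85)) = √545.6 = 23.4 m/s

v = 23.4 m/s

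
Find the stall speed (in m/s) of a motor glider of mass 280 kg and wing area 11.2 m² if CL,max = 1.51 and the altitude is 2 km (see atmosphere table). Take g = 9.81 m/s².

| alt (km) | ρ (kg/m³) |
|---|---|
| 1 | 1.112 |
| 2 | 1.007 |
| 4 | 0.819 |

At 2 km, from the table: ρ = 1.007 kg/m³.
Weight W = mg = 280 × 9.81 = 2747 N.
From L = ½ρV²S·CL,max = W: V_stall = √(2W/(ρSCL,max)) = √(2·2747/(1.007·11.2·1.51))
V_stall = √322.6 = 18 m/s

V_stall = 18 m/s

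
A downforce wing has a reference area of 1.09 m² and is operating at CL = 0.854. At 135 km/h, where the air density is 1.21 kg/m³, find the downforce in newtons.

L = 792 N

Convert speed: v = 135 km/h ÷ 3.6 = 37.5 m/s.
Dynamic pressure q = ½ρv² = ½ × 1.21 × 37.5² = 850.8 Pa.
L = q·S·CL = 850.8 × 1.09 × 0.854 = 792 N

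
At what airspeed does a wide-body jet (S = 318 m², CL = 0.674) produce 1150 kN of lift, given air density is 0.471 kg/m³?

v = 151 m/s

L = ½ρv²S·CL ⇒ v = √(2L/(ρ·S·CL))
v = √(2 × 1.15×10^6 / (0.471 × 318 × 0.674)) = √22780 = 151 m/s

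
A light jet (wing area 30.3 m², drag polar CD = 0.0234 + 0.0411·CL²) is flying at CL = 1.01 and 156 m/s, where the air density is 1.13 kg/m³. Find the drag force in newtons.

D = 27200 N

CD = 0.0234 + 0.0411 × 1.01² = 0.06533
D = ½ρv²S·CD = ½ × 1.13 × 156² × 30.3 × 0.06533 = 27200 N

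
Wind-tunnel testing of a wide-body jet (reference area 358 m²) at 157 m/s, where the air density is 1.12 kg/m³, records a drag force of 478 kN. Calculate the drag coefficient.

CD = 0.0967

From D = ½ρv²S·CD, rearranging gives CD = 2D/(ρv²S).
CD = 2 × 4.78×10^5 / (1.12 × 157² × 358) = 0.0967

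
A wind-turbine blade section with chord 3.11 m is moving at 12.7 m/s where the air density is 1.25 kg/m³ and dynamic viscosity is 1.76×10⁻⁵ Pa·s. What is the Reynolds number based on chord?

Re = 2.81×10^6

Re = ρ·v·c/μ = 1.25 × 12.7 × 3.11 / (1.76×10⁻⁵) = 2.81×10^6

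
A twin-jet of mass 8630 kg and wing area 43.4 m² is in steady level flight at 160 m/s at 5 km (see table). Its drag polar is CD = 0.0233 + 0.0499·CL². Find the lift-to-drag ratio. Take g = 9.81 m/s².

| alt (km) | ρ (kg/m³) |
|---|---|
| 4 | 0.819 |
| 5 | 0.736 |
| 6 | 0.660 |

L/D = 8.14

At 5 km, from the table: ρ = 0.736 kg/m³.
Level flight ⇒ L = W = m·g = 8630 × 9.81 = 84660 N.
Dynamic pressure q = 0.5 × 0.736 × 160² = 9421 Pa.
CL = 2W/(ρv²S) = 2×84660/(0.736×160²×43.4) = 0.2071.
CD = 0.0233 + 0.0499 × 0.2071² = 0.02544.
L/D = CL/CD = 0.2071 / 0.02544 = 8.14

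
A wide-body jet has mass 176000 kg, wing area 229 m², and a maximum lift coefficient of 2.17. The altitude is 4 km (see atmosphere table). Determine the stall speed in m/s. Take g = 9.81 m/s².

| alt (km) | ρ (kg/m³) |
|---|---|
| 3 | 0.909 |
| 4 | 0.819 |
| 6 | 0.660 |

At 4 km, from the table: ρ = 0.819 kg/m³.
Weight W = mg = 176000 × 9.81 = 1.727×10^6 N.
From L = ½ρV²S·CL,max = W: V_stall = √(2W/(ρSCL,max)) = √(2·1.727×10^6/(0.819·229·2.17))
V_stall = √8485 = 92.1 m/s

V_stall = 92.1 m/s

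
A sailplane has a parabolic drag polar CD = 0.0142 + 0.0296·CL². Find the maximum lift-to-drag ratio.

For CD = CD0 + K·CL², (L/D)max occurs at CL* = √(CD0/K) and equals 1/(2√(K·CD0)).
(L/D)max = 1/(2√(0.0296 × 0.0142)) = 1/(2 × 0.0205) = 24.4

(L/D)max = 24.4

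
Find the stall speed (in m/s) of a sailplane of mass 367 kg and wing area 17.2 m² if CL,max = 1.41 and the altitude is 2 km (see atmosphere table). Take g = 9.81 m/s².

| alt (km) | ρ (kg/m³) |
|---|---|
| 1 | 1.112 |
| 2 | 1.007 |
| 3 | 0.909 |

At 2 km, from the table: ρ = 1.007 kg/m³.
Stall occurs when L = W at CL,max. W = mg = 367 × 9.81 = 3600 N.
From L = ½ρV²S·CL,max = W: V_stall = √(2W/(ρSCL,max)) = √(2·3600/(1.007·17.2·1.41))
V_stall = √294.8 = 17.2 m/s

V_stall = 17.2 m/s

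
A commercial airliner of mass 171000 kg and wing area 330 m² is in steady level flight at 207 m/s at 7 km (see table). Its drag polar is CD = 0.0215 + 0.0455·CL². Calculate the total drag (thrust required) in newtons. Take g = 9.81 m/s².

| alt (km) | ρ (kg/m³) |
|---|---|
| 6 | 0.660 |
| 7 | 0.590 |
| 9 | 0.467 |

D = 1.2×10^5 N

At 7 km, from the table: ρ = 0.590 kg/m³.
Weight W = mg = 171000 × 9.81 = 1.6775×10^6 N; in level flight L = W.
Dynamic pressure q = 0.5 × 0.59 × 207² = 12640 Pa.
CL = W/(q·S) = 1.6775×10^6 / (12640 × 330) = 0.4022.
CD = 0.0215 + 0.0455 × 0.4022² = 0.02886.
D = q·S·CD = 12640 × 330 × 0.02886 = 1.204×10^5 N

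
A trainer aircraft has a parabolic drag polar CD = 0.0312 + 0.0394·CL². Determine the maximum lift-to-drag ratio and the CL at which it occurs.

(L/D)max = 14.3, at CL = 0.89

For CD = CD0 + K·CL², (L/D)max occurs at CL* = √(CD0/K) and equals 1/(2√(K·CD0)).
(L/D)max = 1/(2√(0.0394 × 0.0312)) = 1/(2 × 0.03506) = 14.3
CL* = √(0.0312/0.0394) = 0.89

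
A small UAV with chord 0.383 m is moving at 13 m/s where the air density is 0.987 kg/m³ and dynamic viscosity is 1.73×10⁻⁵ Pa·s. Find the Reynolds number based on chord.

Re = 2.84×10^5

Re = ρ·v·c/μ = 0.987 × 13 × 0.383 / (1.73×10⁻⁵) = 2.84×10^5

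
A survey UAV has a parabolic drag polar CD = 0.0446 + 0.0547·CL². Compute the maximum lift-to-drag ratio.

(L/D)max = 10.1

For CD = CD0 + K·CL², (L/D)max occurs at CL* = √(CD0/K) and equals 1/(2√(K·CD0)).
(L/D)max = 1/(2√(0.0547 × 0.0446)) = 1/(2 × 0.04939) = 10.1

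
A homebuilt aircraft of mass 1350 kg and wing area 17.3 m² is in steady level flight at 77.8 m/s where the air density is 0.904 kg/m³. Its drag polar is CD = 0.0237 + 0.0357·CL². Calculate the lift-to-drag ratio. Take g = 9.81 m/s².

Level flight ⇒ L = W = m·g = 1350 × 9.81 = 13244 N.
Dynamic pressure q = 0.5 × 0.904 × 77.8² = 2736 Pa.
CL = 2W/(ρv²S) = 2×13244/(0.904×77.8²×17.3) = 0.2798.
CD = 0.0237 + 0.0357 × 0.2798² = 0.0265.
L/D = CL/CD = 0.2798 / 0.0265 = 10.6

L/D = 10.6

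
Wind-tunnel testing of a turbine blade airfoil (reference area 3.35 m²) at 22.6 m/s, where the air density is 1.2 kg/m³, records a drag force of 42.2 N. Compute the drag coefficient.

CD = 0.0411

From D = ½ρv²S·CD, rearranging gives CD = 2D/(ρv²S).
CD = 2 × 42.2 / (1.2 × 22.6² × 3.35) = 0.0411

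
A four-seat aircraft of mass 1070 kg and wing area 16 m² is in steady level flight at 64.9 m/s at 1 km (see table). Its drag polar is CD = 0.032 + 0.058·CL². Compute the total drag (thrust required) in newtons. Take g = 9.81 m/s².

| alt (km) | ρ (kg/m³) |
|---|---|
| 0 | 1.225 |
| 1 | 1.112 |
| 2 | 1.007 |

D = 1370 N

At 1 km, from the table: ρ = 1.112 kg/m³.
In steady level flight, lift balances weight: W = mg = 1070 × 9.81 = 10497 N.
q = ½ρv² = ½ × 1.112 × 64.9² = 2342 Pa.
CL = 2W/(ρv²S) = 2×10497/(1.112×64.9²×16) = 0.2801.
CD = 0.032 + 0.058 × 0.2801² = 0.03655.
D = q·S·CD = 2342 × 16 × 0.03655 = 1370 N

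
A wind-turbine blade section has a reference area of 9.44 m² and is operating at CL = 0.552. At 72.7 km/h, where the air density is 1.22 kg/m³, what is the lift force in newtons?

L = 1300 N

Convert speed: v = 72.7 km/h ÷ 3.6 = 20.19 m/s.
Dynamic pressure q = ½ρv² = ½ × 1.22 × 20.19² = 248.8 Pa.
L = q·S·CL = 248.8 × 9.44 × 0.552 = 1300 N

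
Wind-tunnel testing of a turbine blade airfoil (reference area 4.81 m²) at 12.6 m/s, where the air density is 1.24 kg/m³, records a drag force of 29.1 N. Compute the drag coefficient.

From D = ½ρv²S·CD, rearranging gives CD = 2D/(ρv²S).
CD = 2 × 29.1 / (1.24 × 12.6² × 4.81) = 0.0615

CD = 0.0615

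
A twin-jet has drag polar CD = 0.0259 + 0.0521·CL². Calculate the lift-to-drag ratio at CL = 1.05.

L/D = 12.6

CD = 0.0259 + 0.0521 × 1.05² = 0.08334
L/D = CL/CD = 1.05 / 0.08334 = 12.6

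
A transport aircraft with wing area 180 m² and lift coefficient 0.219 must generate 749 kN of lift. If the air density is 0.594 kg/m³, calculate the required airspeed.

v = 253 m/s

L = ½ρv²S·CL ⇒ v = √(2L/(ρ·S·CL))
v = √(2 × 7.49×10^5 / (0.594 × 180 × 0.219)) = √63970 = 253 m/s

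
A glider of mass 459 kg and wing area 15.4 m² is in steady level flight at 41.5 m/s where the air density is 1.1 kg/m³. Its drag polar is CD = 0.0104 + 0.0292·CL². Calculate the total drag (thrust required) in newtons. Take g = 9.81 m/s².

Weight W = mg = 459 × 9.81 = 4502.8 N; in level flight L = W.
Dynamic pressure q = 0.5 × 1.1 × 41.5² = 947.2 Pa.
CL = W/(q·S) = 4502.8 / (947.2 × 15.4) = 0.3087.
CD = 0.0104 + 0.0292 × 0.3087² = 0.01318.
D = q·S·CD = 947.2 × 15.4 × 0.01318 = 192.3 N

D = 192 N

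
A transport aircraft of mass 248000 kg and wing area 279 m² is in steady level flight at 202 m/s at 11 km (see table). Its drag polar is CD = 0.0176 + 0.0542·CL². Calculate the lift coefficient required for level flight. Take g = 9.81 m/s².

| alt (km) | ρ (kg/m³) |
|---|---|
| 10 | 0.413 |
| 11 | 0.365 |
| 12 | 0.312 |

At 11 km, from the table: ρ = 0.365 kg/m³.
Level flight ⇒ L = W = m·g = 248000 × 9.81 = 2.4329×10^6 N.
q = ½ρv² = ½ × 0.365 × 202² = 7447 Pa.
CL = 2W/(ρv²S) = 2×2.4329×10^6/(0.365×202²×279) = 1.171.

CL = 1.17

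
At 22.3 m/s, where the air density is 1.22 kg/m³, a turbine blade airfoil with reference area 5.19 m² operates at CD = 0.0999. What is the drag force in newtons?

Dynamic pressure q = ½ρv² = ½ × 1.22 × 22.3² = 303.3 Pa.
D = q·S·CD = 303.3 × 5.19 × 0.0999 = 157 N

D = 157 N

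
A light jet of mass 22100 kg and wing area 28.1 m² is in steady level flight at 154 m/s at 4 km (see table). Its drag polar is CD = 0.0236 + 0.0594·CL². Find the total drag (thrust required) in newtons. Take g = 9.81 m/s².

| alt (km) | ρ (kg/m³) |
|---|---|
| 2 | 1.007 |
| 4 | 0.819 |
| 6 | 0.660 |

D = 16700 N

At 4 km, from the table: ρ = 0.819 kg/m³.
Weight W = mg = 22100 × 9.81 = 2.168×10^5 N; in level flight L = W.
Dynamic pressure q = 0.5 × 0.819 × 154² = 9712 Pa.
CL = W/(q·S) = 2.168×10^5 / (9712 × 28.1) = 0.7944.
CD = 0.0236 + 0.0594 × 0.7944² = 0.06109.
D = q·S·CD = 9712 × 28.1 × 0.06109 = 16670 N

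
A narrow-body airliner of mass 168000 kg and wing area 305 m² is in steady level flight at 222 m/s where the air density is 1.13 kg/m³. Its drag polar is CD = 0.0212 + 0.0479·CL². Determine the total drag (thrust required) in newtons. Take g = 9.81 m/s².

Weight W = mg = 168000 × 9.81 = 1.6481×10^6 N; in level flight L = W.
q = ½ρv² = ½ × 1.13 × 222² = 27850 Pa.
CL = W/(q·S) = 1.6481×10^6 / (27850 × 305) = 0.1941.
CD = 0.0212 + 0.0479 × 0.1941² = 0.023.
D = q·S·CD = 27850 × 305 × 0.023 = 1.954×10^5 N

D = 1.95×10^5 N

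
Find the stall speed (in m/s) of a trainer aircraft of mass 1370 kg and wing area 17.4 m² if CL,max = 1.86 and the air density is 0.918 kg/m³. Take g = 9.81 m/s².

V_stall = 30.1 m/s

Stall occurs when L = W at CL,max. W = mg = 1370 × 9.81 = 13440 N.
V_stall = √(2W/(ρ·S·CL,max)) = √(2 × 13440 / (0.918 × 17.4 × 1.86))
V_stall = √904.7 = 30.1 m/s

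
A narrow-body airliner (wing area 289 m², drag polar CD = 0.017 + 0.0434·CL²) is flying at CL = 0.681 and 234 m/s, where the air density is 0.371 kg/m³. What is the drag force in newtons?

CD = 0.017 + 0.0434 × 0.681² = 0.03713
D = ½ρv²S·CD = ½ × 0.371 × 234² × 289 × 0.03713 = 1.09×10^5 N

D = 1.09×10^5 N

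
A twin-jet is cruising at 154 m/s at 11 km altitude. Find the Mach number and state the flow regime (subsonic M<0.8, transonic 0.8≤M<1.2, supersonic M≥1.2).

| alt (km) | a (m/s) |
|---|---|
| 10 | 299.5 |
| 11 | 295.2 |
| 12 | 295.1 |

At 11 km, from the table: a = 295.2 m/s.
M = v/a = 154 / 295.2 = 0.522
M = 0.522 → subsonic.

M = 0.522 (subsonic)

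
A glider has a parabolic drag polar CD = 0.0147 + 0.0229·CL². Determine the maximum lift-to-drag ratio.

For CD = CD0 + K·CL², (L/D)max occurs at CL* = √(CD0/K) and equals 1/(2√(K·CD0)).
(L/D)max = 1/(2√(0.0229 × 0.0147)) = 1/(2 × 0.01835) = 27.3

(L/D)max = 27.3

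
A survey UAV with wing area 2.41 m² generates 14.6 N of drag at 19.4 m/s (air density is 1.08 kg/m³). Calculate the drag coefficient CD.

From D = ½ρv²S·CD, rearranging gives CD = 2D/(ρv²S).
CD = 2 × 14.6 / (1.08 × 19.4² × 2.41) = 0.0298

CD = 0.0298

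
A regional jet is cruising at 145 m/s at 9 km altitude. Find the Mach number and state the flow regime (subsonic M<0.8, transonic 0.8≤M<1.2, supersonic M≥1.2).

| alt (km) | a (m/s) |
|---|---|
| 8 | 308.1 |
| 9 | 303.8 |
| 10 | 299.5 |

At 9 km, from the table: a = 303.8 m/s.
M = v/a = 145 / 303.8 = 0.477
M = 0.477 → subsonic.

M = 0.477 (subsonic)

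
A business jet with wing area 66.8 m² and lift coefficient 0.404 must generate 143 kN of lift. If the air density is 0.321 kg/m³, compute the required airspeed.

L = ½ρv²S·CL ⇒ v = √(2L/(ρ·S·CL))
v = √(2 × 1.43×10^5 / (0.321 × 66.8 × 0.404)) = √33010 = 182 m/s

v = 182 m/s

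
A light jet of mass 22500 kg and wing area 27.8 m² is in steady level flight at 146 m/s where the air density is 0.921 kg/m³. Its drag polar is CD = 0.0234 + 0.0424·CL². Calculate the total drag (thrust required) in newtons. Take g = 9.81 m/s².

Weight W = mg = 22500 × 9.81 = 2.2072×10^5 N; in level flight L = W.
q = ½ρv² = ½ × 0.921 × 146² = 9816 Pa.
CL = W/(q·S) = 2.2072×10^5 / (9816 × 27.8) = 0.8089.
CD = 0.0234 + 0.0424 × 0.8089² = 0.05114.
D = q·S·CD = 9816 × 27.8 × 0.05114 = 13960 N

D = 14000 N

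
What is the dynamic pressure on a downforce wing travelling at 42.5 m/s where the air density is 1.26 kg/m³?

q = 1140 Pa

q = ½ρv² = ½ × 1.26 × 42.5² = 1140 Pa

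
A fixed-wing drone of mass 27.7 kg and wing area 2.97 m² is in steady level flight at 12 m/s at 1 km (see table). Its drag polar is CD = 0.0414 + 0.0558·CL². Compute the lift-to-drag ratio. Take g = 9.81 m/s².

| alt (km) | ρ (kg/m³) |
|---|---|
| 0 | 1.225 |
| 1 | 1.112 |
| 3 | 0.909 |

L/D = 10

At 1 km, from the table: ρ = 1.112 kg/m³.
In steady level flight, lift balances weight: W = mg = 27.7 × 9.81 = 271.74 N.
Dynamic pressure q = 0.5 × 1.112 × 12² = 80.06 Pa.
Required CL = L/(qS) = 271.74/(80.06·2.97) = 1.143.
CD = 0.0414 + 0.0558 × 1.143² = 0.1143.
L/D = CL/CD = 1.143 / 0.1143 = 10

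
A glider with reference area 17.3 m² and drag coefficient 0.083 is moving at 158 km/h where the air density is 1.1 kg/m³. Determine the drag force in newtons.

Convert speed: v = 158 km/h ÷ 3.6 = 43.89 m/s.
Dynamic pressure q = ½ρv² = ½ × 1.1 × 43.89² = 1059 Pa.
D = q·S·CD = 1059 × 17.3 × 0.083 = 1520 N

D = 1520 N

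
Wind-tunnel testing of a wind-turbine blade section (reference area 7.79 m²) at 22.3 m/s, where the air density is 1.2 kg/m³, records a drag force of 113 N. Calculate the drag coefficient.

CD = 0.0486

From D = ½ρv²S·CD, rearranging gives CD = 2D/(ρv²S).
CD = 2 × 113 / (1.2 × 22.3² × 7.79) = 0.0486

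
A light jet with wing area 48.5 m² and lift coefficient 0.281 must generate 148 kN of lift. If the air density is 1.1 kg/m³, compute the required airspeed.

L = ½ρv²S·CL ⇒ v = √(2L/(ρ·S·CL))
v = √(2 × 1.48×10^5 / (1.1 × 48.5 × 0.281)) = √19740 = 141 m/s

v = 141 m/s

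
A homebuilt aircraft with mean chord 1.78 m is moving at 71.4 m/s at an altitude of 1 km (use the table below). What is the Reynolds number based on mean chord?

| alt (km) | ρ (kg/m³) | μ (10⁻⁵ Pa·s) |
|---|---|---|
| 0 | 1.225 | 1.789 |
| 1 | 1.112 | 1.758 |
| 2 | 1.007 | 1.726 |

At 1 km, from the table: ρ = 1.112 kg/m³, μ = 1.758×10⁻⁵ Pa·s.
Re = ρ·v·c/μ = 1.112 × 71.4 × 1.78 / (1.758×10⁻⁵) = 8.04×10^6

Re = 8.04×10^6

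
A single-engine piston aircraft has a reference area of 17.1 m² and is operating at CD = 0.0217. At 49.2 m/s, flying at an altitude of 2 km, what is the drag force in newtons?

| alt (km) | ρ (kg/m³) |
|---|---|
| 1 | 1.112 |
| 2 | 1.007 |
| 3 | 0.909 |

At 2 km, from the table: ρ = 1.007 kg/m³.
D = ½ρv²S·CD = ½ × 1.007 × 49.2² × 17.1 × 0.0217 = 452 N

D = 452 N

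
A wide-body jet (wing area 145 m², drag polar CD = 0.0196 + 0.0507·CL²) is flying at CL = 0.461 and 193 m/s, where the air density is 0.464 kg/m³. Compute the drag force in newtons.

CD = 0.0196 + 0.0507 × 0.461² = 0.03037
D = ½ρv²S·CD = ½ × 0.464 × 193² × 145 × 0.03037 = 38100 N

D = 38100 N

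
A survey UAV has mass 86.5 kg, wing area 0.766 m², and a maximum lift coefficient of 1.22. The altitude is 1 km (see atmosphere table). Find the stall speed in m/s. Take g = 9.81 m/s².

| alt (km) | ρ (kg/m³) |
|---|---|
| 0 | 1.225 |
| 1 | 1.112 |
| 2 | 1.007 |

V_stall = 40.4 m/s

At 1 km, from the table: ρ = 1.112 kg/m³.
At stall, lift equals weight: L = W = m·g = 86.5 × 9.81 = 848.6 N.
V_stall = √(2W/(ρ·S·CL,max)) = √(2 × 848.6 / (1.112 × 0.766 × 1.22))
V_stall = √1633 = 40.4 m/s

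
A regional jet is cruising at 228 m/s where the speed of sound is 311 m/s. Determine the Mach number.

M = 0.733

M = v/a = 228 / 311 = 0.733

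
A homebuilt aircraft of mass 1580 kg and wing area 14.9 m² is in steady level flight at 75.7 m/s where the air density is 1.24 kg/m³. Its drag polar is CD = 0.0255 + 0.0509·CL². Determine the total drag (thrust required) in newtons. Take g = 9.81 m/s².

Level flight ⇒ L = W = m·g = 1580 × 9.81 = 15500 N.
q = ½ρv² = ½ × 1.24 × 75.7² = 3553 Pa.
Required CL = L/(qS) = 15500/(3553·14.9) = 0.2928.
CD = 0.0255 + 0.0509 × 0.2928² = 0.02986.
D = q·S·CD = 3553 × 14.9 × 0.02986 = 1581 N

D = 1580 N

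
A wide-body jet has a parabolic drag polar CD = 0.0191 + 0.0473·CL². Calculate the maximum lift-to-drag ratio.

(L/D)max = 16.6

For CD = CD0 + K·CL², (L/D)max occurs at CL* = √(CD0/K) and equals 1/(2√(K·CD0)).
(L/D)max = 1/(2√(0.0473 × 0.0191)) = 1/(2 × 0.03006) = 16.6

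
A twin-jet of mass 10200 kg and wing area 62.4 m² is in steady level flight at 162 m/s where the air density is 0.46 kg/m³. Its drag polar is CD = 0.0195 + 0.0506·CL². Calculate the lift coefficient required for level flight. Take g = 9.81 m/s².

CL = 0.266

Weight W = mg = 10200 × 9.81 = 1.0006×10^5 N; in level flight L = W.
q = ½ρv² = ½ × 0.46 × 162² = 6036 Pa.
CL = 2W/(ρv²S) = 2×1.0006×10^5/(0.46×162²×62.4) = 0.2657.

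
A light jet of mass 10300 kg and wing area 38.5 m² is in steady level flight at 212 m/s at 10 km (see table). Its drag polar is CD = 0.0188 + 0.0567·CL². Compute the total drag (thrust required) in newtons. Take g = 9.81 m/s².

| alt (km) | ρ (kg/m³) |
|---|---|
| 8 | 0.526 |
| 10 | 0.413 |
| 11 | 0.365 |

At 10 km, from the table: ρ = 0.413 kg/m³.
Weight W = mg = 10300 × 9.81 = 1.0104×10^5 N; in level flight L = W.
q = ½ρv² = ½ × 0.413 × 212² = 9281 Pa.
CL = 2W/(ρv²S) = 2×1.0104×10^5/(0.413×212²×38.5) = 0.2828.
CD = 0.0188 + 0.0567 × 0.2828² = 0.02333.
D = q·S·CD = 9281 × 38.5 × 0.02333 = 8338 N

D = 8340 N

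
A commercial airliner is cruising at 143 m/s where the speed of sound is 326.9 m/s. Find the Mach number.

M = 0.437

M = v/a = 143 / 326.9 = 0.437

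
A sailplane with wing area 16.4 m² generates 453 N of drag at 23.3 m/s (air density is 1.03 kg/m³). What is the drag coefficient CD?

CD = 0.0988

From D = ½ρv²S·CD, rearranging gives CD = 2D/(ρv²S).
CD = 2 × 453 / (1.03 × 23.3² × 16.4) = 0.0988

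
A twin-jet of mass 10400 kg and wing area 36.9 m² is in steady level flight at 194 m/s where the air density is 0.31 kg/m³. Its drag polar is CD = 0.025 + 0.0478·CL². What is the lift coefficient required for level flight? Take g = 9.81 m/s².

Level flight ⇒ L = W = m·g = 10400 × 9.81 = 1.0202×10^5 N.
q = ½ρv² = ½ × 0.31 × 194² = 5834 Pa.
CL = 2W/(ρv²S) = 2×1.0202×10^5/(0.31×194²×36.9) = 0.474.

CL = 0.474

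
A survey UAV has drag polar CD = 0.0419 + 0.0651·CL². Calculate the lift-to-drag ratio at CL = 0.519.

CD = 0.0419 + 0.0651 × 0.519² = 0.05944
L/D = CL/CD = 0.519 / 0.05944 = 8.73

L/D = 8.73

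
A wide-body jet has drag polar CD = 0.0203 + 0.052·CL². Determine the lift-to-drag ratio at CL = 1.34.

L/D = 11.8

CD = 0.0203 + 0.052 × 1.34² = 0.1137
L/D = CL/CD = 1.34 / 0.1137 = 11.8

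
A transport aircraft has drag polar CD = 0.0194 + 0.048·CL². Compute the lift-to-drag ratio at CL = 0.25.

CD = 0.0194 + 0.048 × 0.25² = 0.0224
L/D = CL/CD = 0.25 / 0.0224 = 11.2

L/D = 11.2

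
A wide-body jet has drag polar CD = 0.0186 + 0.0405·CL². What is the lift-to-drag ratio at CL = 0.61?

CD = 0.0186 + 0.0405 × 0.61² = 0.03367
L/D = CL/CD = 0.61 / 0.03367 = 18.1

L/D = 18.1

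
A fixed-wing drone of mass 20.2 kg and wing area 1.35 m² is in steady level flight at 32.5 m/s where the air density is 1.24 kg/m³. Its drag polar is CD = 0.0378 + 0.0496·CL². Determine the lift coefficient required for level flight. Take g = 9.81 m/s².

CL = 0.224

In steady level flight, lift balances weight: W = mg = 20.2 × 9.81 = 198.16 N.
Dynamic pressure q = 0.5 × 1.24 × 32.5² = 654.9 Pa.
CL = 2W/(ρv²S) = 2×198.16/(1.24×32.5²×1.35) = 0.2241.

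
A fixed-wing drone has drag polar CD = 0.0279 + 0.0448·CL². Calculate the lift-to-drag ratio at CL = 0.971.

CD = 0.0279 + 0.0448 × 0.971² = 0.07014
L/D = CL/CD = 0.971 / 0.07014 = 13.8

L/D = 13.8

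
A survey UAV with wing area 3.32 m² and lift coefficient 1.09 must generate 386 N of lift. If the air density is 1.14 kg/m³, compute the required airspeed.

v = 13.7 m/s

L = ½ρv²S·CL ⇒ v = √(2L/(ρ·S·CL))
v = √(2 × 386 / (1.14 × 3.32 × 1.09)) = √187.1 = 13.7 m/s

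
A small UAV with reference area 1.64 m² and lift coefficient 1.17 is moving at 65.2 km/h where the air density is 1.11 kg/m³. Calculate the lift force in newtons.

Convert speed: v = 65.2 km/h ÷ 3.6 = 18.11 m/s.
Dynamic pressure q = ½ρv² = ½ × 1.11 × 18.11² = 182 Pa.
L = q·S·CL = 182 × 1.64 × 1.17 = 349 N

L = 349 N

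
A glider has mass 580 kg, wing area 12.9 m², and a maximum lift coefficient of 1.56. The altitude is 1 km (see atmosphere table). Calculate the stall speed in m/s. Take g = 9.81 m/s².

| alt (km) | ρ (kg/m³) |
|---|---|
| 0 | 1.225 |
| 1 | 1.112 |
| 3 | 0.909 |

At 1 km, from the table: ρ = 1.112 kg/m³.
At stall, lift equals weight: L = W = m·g = 580 × 9.81 = 5690 N.
From L = ½ρV²S·CL,max = W: V_stall = √(2W/(ρSCL,max)) = √(2·5690/(1.112·12.9·1.56))
V_stall = √508.5 = 22.6 m/s

V_stall = 22.6 m/s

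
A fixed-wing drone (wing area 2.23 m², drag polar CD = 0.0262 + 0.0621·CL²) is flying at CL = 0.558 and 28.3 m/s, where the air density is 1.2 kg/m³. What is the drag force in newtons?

CD = 0.0262 + 0.0621 × 0.558² = 0.04554
D = ½ρv²S·CD = ½ × 1.2 × 28.3² × 2.23 × 0.04554 = 48.8 N

D = 48.8 N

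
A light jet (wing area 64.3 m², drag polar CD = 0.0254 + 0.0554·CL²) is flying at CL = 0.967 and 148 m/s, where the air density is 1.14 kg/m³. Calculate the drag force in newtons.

CD = 0.0254 + 0.0554 × 0.967² = 0.0772
D = ½ρv²S·CD = ½ × 1.14 × 148² × 64.3 × 0.0772 = 62000 N

D = 62000 N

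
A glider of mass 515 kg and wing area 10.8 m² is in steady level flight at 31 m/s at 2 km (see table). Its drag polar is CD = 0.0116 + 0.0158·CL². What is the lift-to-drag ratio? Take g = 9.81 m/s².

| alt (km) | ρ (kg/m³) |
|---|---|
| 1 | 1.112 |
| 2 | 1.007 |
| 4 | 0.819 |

At 2 km, from the table: ρ = 1.007 kg/m³.
Level flight ⇒ L = W = m·g = 515 × 9.81 = 5052.2 N.
q = ½ρv² = ½ × 1.007 × 31² = 483.9 Pa.
CL = 2W/(ρv²S) = 2×5052.2/(1.007×31²×10.8) = 0.9668.
CD = 0.0116 + 0.0158 × 0.9668² = 0.02637.
L/D = CL/CD = 0.9668 / 0.02637 = 36.7

L/D = 36.7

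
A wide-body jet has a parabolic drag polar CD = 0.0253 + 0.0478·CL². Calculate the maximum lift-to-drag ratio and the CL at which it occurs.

(L/D)max = 14.4, at CL = 0.728

For CD = CD0 + K·CL², (L/D)max occurs at CL* = √(CD0/K) and equals 1/(2√(K·CD0)).
(L/D)max = 1/(2√(0.0478 × 0.0253)) = 1/(2 × 0.03478) = 14.4
CL* = √(0.0253/0.0478) = 0.728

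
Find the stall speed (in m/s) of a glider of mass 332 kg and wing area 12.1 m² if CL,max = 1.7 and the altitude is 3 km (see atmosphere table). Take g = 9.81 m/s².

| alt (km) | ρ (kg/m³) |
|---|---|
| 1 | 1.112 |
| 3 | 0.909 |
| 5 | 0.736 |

V_stall = 18.7 m/s

At 3 km, from the table: ρ = 0.909 kg/m³.
Stall occurs when L = W at CL,max. W = mg = 332 × 9.81 = 3257 N.
V_stall = √(2W/(ρ·S·CL,max)) = √(2 × 3257 / (0.909 × 12.1 × 1.7))
V_stall = √348.4 = 18.7 m/s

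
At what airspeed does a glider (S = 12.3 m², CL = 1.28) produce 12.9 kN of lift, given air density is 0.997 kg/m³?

L = ½ρv²S·CL ⇒ v = √(2L/(ρ·S·CL))
v = √(2 × 12900 / (0.997 × 12.3 × 1.28)) = √1644 = 40.5 m/s

v = 40.5 m/s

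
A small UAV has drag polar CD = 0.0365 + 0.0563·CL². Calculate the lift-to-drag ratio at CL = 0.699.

L/D = 10.9

CD = 0.0365 + 0.0563 × 0.699² = 0.06401
L/D = CL/CD = 0.699 / 0.06401 = 10.9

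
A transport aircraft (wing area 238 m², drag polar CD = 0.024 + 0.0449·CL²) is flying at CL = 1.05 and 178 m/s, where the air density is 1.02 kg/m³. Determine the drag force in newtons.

D = 2.83×10^5 N

CD = 0.024 + 0.0449 × 1.05² = 0.0735
D = ½ρv²S·CD = ½ × 1.02 × 178² × 238 × 0.0735 = 2.83×10^5 N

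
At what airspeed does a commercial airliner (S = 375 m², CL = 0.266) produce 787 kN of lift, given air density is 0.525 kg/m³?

v = 173 m/s

L = ½ρv²S·CL ⇒ v = √(2L/(ρ·S·CL))
v = √(2 × 7.87×10^5 / (0.525 × 375 × 0.266)) = √30060 = 173 m/s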